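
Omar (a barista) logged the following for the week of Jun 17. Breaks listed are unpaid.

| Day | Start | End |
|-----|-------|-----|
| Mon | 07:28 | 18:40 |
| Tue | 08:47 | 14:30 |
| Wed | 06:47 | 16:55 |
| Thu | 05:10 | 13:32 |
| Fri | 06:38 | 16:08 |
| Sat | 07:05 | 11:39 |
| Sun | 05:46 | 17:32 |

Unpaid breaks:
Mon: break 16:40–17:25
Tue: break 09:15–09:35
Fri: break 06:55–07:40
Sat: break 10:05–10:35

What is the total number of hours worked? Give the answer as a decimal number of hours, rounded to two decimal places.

Mon: 07:28–18:40 = 11 h 12 min; less 45 min break → 10 h 27 min
Tue: 08:47–14:30 = 5 h 43 min; less 20 min break → 5 h 23 min
Wed: 06:47–16:55 = 10 h 8 min
Thu: 05:10–13:32 = 8 h 22 min
Fri: 06:38–16:08 = 9 h 30 min; less 45 min break → 8 h 45 min
Sat: 07:05–11:39 = 4 h 34 min; less 30 min break → 4 h 4 min
Sun: 05:46–17:32 = 11 h 46 min
Total: 10 h 27 min + 5 h 23 min + 10 h 8 min + 8 h 22 min + 8 h 45 min + 4 h 4 min + 11 h 46 min = 58 h 55 min.

58.92 hours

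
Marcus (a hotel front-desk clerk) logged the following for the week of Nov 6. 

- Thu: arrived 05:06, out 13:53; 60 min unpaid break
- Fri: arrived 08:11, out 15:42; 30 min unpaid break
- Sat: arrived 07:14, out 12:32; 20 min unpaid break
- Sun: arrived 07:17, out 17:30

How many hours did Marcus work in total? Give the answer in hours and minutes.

29 h 59 min

Thu: 05:06–13:53 = 8 h 47 min; less 60 min break → 7 h 47 min
Fri: 08:11–15:42 = 7 h 31 min; less 30 min break → 7 h 1 min
Sat: 07:14–12:32 = 5 h 18 min; less 20 min break → 4 h 58 min
Sun: 07:17–17:30 = 10 h 13 min
Total: 7 h 47 min + 7 h 1 min + 4 h 58 min + 10 h 13 min = 29 h 59 min.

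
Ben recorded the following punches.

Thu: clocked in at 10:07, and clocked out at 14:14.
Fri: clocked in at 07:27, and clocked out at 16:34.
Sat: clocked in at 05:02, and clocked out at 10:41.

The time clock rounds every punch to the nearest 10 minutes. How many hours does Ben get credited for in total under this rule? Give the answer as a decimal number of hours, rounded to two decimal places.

Thu: in 10:07→10:10, out 14:14→14:10; 4 h 0 min
Fri: in 07:27→07:30, out 16:34→16:30; 9 h 0 min
Sat: in 05:02→05:00, out 10:41→10:40; 5 h 40 min
Total credited: 18 h 40 min.

18.67 hours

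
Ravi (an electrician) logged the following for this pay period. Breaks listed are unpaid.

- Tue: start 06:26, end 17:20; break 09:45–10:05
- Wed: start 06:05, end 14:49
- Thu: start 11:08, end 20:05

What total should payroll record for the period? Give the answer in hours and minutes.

Tue: 06:26–17:20 = 10 h 54 min; less 20 min break → 10 h 34 min
Wed: 06:05–14:49 = 8 h 44 min
Thu: 11:08–20:05 = 8 h 57 min
Total: 10 h 34 min + 8 h 44 min + 8 h 57 min = 28 h 15 min.

28 h 15 min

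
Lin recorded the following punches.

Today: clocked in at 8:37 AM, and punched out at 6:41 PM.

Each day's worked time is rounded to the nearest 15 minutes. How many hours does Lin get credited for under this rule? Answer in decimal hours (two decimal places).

Today: 8:37 AM–6:41 PM = 10 h 4 min → rounds to 10 h 0 min

10.00 hours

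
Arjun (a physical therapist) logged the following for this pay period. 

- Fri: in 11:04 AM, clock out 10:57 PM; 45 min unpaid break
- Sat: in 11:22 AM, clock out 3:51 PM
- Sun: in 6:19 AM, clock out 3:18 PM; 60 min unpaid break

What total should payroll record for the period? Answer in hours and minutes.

23 h 36 min

Fri: 11:04 AM–10:57 PM = 11 h 53 min; less 45 min break → 11 h 8 min
Sat: 11:22 AM–3:51 PM = 4 h 29 min
Sun: 6:19 AM–3:18 PM = 8 h 59 min; less 60 min break → 7 h 59 min
Total: 11 h 8 min + 4 h 29 min + 7 h 59 min = 23 h 36 min.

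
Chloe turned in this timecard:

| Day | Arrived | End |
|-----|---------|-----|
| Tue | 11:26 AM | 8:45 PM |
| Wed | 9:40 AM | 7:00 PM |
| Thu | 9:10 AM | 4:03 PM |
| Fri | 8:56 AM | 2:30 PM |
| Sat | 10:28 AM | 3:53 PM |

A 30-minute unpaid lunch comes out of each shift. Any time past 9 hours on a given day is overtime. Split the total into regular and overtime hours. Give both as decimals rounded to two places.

Regular 34.02 hours, overtime 0.00 hours

Tue: 11:26 AM–8:45 PM = 9 h 19 min; less 30 min break → 8 h 49 min
Wed: 9:40 AM–7:00 PM = 9 h 20 min; less 30 min break → 8 h 50 min
Thu: 9:10 AM–4:03 PM = 6 h 53 min; less 30 min break → 6 h 23 min
Fri: 8:56 AM–2:30 PM = 5 h 34 min; less 30 min break → 5 h 4 min
Sat: 10:28 AM–3:53 PM = 5 h 25 min; less 30 min break → 4 h 55 min
Tue reg 8 h 49 min / OT 0 h 0 min; Wed reg 8 h 50 min / OT 0 h 0 min; Thu reg 6 h 23 min / OT 0 h 0 min; Fri reg 5 h 4 min / OT 0 h 0 min; Sat reg 4 h 55 min / OT 0 h 0 min.
Totals: regular 34 h 1 min, overtime 0 h 0 min.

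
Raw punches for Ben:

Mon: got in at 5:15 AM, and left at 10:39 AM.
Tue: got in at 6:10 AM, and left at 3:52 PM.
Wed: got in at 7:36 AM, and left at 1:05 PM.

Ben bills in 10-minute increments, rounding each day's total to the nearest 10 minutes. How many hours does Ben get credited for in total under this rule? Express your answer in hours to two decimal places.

20.50 hours

Mon: 5:15 AM–10:39 AM = 5 h 24 min → rounds to 5 h 20 min
Tue: 6:10 AM–3:52 PM = 9 h 42 min → rounds to 9 h 40 min
Wed: 7:36 AM–1:05 PM = 5 h 29 min → rounds to 5 h 30 min
Total credited: 20 h 30 min.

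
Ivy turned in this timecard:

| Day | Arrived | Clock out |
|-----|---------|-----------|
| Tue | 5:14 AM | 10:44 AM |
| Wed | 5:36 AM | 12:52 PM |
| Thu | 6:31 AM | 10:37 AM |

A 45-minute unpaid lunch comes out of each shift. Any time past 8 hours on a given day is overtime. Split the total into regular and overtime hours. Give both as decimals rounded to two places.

Tue: 5:14 AM–10:44 AM = 5 h 30 min; less 45 min break → 4 h 45 min
Wed: 5:36 AM–12:52 PM = 7 h 16 min; less 45 min break → 6 h 31 min
Thu: 6:31 AM–10:37 AM = 4 h 6 min; less 45 min break → 3 h 21 min
Tue reg 4 h 45 min / OT 0 h 0 min; Wed reg 6 h 31 min / OT 0 h 0 min; Thu reg 3 h 21 min / OT 0 h 0 min.
Totals: regular 14 h 37 min, overtime 0 h 0 min.

Regular 14.62 hours, overtime 0.00 hours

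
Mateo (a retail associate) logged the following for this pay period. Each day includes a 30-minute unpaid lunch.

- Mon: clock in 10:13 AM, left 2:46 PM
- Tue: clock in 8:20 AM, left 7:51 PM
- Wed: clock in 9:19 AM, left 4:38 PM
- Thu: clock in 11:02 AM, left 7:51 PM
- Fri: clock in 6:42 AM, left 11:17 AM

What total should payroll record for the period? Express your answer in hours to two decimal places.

34.28 hours

Mon: 10:13 AM–2:46 PM = 4 h 33 min; less 30 min break → 4 h 3 min
Tue: 8:20 AM–7:51 PM = 11 h 31 min; less 30 min break → 11 h 1 min
Wed: 9:19 AM–4:38 PM = 7 h 19 min; less 30 min break → 6 h 49 min
Thu: 11:02 AM–7:51 PM = 8 h 49 min; less 30 min break → 8 h 19 min
Fri: 6:42 AM–11:17 AM = 4 h 35 min; less 30 min break → 4 h 5 min
Total: 4 h 3 min + 11 h 1 min + 6 h 49 min + 8 h 19 min + 4 h 5 min = 34 h 17 min.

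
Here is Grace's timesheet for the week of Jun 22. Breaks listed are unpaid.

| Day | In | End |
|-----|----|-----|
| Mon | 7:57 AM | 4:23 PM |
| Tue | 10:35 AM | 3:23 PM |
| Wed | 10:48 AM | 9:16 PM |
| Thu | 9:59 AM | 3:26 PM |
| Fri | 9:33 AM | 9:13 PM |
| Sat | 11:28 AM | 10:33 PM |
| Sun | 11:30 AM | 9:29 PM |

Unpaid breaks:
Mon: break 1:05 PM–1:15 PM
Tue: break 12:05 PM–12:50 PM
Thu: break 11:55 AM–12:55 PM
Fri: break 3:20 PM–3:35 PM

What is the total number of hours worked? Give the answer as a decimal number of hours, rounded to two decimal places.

Mon: 7:57 AM–4:23 PM = 8 h 26 min; less 10 min break → 8 h 16 min
Tue: 10:35 AM–3:23 PM = 4 h 48 min; less 45 min break → 4 h 3 min
Wed: 10:48 AM–9:16 PM = 10 h 28 min
Thu: 9:59 AM–3:26 PM = 5 h 27 min; less 60 min break → 4 h 27 min
Fri: 9:33 AM–9:13 PM = 11 h 40 min; less 15 min break → 11 h 25 min
Sat: 11:28 AM–10:33 PM = 11 h 5 min
Sun: 11:30 AM–9:29 PM = 9 h 59 min
Total: 8 h 16 min + 4 h 3 min + 10 h 28 min + 4 h 27 min + 11 h 25 min + 11 h 5 min + 9 h 59 min = 59 h 43 min.

59.72 hours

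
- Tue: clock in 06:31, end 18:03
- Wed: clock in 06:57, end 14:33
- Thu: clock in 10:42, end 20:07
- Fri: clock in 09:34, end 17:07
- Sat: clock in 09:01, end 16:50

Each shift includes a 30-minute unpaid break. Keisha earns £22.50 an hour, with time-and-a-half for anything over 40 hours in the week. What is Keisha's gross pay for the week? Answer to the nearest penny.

Tue: 06:31–18:03 = 11 h 32 min; less 30 min break → 11 h 2 min
Wed: 06:57–14:33 = 7 h 36 min; less 30 min break → 7 h 6 min
Thu: 10:42–20:07 = 9 h 25 min; less 30 min break → 8 h 55 min
Fri: 09:34–17:07 = 7 h 33 min; less 30 min break → 7 h 3 min
Sat: 09:01–16:50 = 7 h 49 min; less 30 min break → 7 h 19 min
Total worked: 41 h 25 min = 2485 min.
Regular 40 h 0 min = 2400 min at £22.50/h; overtime 1 h 25 min = 85 min at £33.75/h.
Pay = (2400 × £22.50 + 85 × £33.75) ÷ 60 = £947.81.

£947.81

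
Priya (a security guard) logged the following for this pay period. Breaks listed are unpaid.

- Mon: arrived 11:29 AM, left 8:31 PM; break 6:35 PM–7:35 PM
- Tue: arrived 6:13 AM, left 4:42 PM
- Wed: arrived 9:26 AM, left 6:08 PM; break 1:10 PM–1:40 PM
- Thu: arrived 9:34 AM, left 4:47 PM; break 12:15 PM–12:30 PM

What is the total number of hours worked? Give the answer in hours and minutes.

Mon: 11:29 AM–8:31 PM = 9 h 2 min; less 60 min break → 8 h 2 min
Tue: 6:13 AM–4:42 PM = 10 h 29 min
Wed: 9:26 AM–6:08 PM = 8 h 42 min; less 30 min break → 8 h 12 min
Thu: 9:34 AM–4:47 PM = 7 h 13 min; less 15 min break → 6 h 58 min
Total: 8 h 2 min + 10 h 29 min + 8 h 12 min + 6 h 58 min = 33 h 41 min.

33 h 41 min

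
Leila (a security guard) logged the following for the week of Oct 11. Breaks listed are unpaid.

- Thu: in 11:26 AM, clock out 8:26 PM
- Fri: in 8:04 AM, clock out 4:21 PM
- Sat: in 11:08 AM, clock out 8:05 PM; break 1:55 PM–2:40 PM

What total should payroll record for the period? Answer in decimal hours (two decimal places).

Thu: 11:26 AM–8:26 PM = 9 h 0 min
Fri: 8:04 AM–4:21 PM = 8 h 17 min
Sat: 11:08 AM–8:05 PM = 8 h 57 min; less 45 min break → 8 h 12 min
Total: 9 h 0 min + 8 h 17 min + 8 h 12 min = 25 h 29 min.

25.48 hours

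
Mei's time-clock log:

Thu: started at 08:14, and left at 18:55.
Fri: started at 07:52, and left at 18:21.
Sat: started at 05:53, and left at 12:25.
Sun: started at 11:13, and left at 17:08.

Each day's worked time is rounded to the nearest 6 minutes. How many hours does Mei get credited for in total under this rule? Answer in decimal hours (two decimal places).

Thu: 08:14–18:55 = 10 h 41 min → rounds to 10 h 42 min
Fri: 07:52–18:21 = 10 h 29 min → rounds to 10 h 30 min
Sat: 05:53–12:25 = 6 h 32 min → rounds to 6 h 30 min
Sun: 11:13–17:08 = 5 h 55 min → rounds to 5 h 54 min
Total credited: 33 h 36 min.

33.60 hours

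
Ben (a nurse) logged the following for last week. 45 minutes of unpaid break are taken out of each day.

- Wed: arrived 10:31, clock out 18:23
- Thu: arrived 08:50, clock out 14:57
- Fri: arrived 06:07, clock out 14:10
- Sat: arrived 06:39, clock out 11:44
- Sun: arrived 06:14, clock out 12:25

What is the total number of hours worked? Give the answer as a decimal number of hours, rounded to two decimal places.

Wed: 10:31–18:23 = 7 h 52 min; less 45 min break → 7 h 7 min
Thu: 08:50–14:57 = 6 h 7 min; less 45 min break → 5 h 22 min
Fri: 06:07–14:10 = 8 h 3 min; less 45 min break → 7 h 18 min
Sat: 06:39–11:44 = 5 h 5 min; less 45 min break → 4 h 20 min
Sun: 06:14–12:25 = 6 h 11 min; less 45 min break → 5 h 26 min
Total: 7 h 7 min + 5 h 22 min + 7 h 18 min + 4 h 20 min + 5 h 26 min = 29 h 33 min.

29.55 hours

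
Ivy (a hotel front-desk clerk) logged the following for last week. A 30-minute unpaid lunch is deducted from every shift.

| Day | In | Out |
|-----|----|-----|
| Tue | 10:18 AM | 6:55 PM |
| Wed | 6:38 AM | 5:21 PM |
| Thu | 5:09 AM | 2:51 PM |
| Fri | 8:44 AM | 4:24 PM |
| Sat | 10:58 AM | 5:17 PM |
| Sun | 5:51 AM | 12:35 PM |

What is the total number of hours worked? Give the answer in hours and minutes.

46 h 45 min

Tue: 10:18 AM–6:55 PM = 8 h 37 min; less 30 min break → 8 h 7 min
Wed: 6:38 AM–5:21 PM = 10 h 43 min; less 30 min break → 10 h 13 min
Thu: 5:09 AM–2:51 PM = 9 h 42 min; less 30 min break → 9 h 12 min
Fri: 8:44 AM–4:24 PM = 7 h 40 min; less 30 min break → 7 h 10 min
Sat: 10:58 AM–5:17 PM = 6 h 19 min; less 30 min break → 5 h 49 min
Sun: 5:51 AM–12:35 PM = 6 h 44 min; less 30 min break → 6 h 14 min
Total: 8 h 7 min + 10 h 13 min + 9 h 12 min + 7 h 10 min + 5 h 49 min + 6 h 14 min = 46 h 45 min.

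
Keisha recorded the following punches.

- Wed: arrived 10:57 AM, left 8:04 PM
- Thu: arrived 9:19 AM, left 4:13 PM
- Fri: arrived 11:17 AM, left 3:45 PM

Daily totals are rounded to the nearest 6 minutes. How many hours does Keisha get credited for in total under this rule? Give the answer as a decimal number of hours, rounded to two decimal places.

Wed: 10:57 AM–8:04 PM = 9 h 7 min → rounds to 9 h 6 min
Thu: 9:19 AM–4:13 PM = 6 h 54 min → rounds to 6 h 54 min
Fri: 11:17 AM–3:45 PM = 4 h 28 min → rounds to 4 h 30 min
Total credited: 20 h 30 min.

20.50 hours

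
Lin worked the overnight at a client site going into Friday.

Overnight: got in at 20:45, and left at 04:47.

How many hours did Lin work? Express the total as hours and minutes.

8 h 2 min

Overnight: 20:45 → midnight = 3 h 15 min; midnight → 04:47 = 4 h 47 min; span 8 h 2 min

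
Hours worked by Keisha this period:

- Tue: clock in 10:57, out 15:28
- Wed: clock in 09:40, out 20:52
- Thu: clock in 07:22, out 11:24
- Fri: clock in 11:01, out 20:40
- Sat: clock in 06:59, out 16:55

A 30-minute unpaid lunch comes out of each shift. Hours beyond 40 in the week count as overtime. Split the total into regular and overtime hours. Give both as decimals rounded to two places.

Regular 36.83 hours, overtime 0.00 hours

Tue: 10:57–15:28 = 4 h 31 min; less 30 min break → 4 h 1 min
Wed: 09:40–20:52 = 11 h 12 min; less 30 min break → 10 h 42 min
Thu: 07:22–11:24 = 4 h 2 min; less 30 min break → 3 h 32 min
Fri: 11:01–20:40 = 9 h 39 min; less 30 min break → 9 h 9 min
Sat: 06:59–16:55 = 9 h 56 min; less 30 min break → 9 h 26 min
Total worked: 36 h 50 min = 36.83 h.
Threshold 40 h → overtime 0 h 0 min, regular 36 h 50 min.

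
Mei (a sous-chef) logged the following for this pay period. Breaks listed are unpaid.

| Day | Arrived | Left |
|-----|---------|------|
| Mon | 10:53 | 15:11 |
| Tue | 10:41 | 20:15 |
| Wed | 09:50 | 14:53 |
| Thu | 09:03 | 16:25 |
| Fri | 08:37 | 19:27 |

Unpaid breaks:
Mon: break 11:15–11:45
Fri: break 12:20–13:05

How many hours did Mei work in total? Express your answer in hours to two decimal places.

35.87 hours

Mon: 10:53–15:11 = 4 h 18 min; less 30 min break → 3 h 48 min
Tue: 10:41–20:15 = 9 h 34 min
Wed: 09:50–14:53 = 5 h 3 min
Thu: 09:03–16:25 = 7 h 22 min
Fri: 08:37–19:27 = 10 h 50 min; less 45 min break → 10 h 5 min
Total: 3 h 48 min + 9 h 34 min + 5 h 3 min + 7 h 22 min + 10 h 5 min = 35 h 52 min.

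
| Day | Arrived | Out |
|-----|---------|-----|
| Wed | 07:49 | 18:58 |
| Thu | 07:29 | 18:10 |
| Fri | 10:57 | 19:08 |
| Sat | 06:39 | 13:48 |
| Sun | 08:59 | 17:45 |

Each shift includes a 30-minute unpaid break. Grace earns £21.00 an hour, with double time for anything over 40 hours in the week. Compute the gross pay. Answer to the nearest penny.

Wed: 07:49–18:58 = 11 h 9 min; less 30 min break → 10 h 39 min
Thu: 07:29–18:10 = 10 h 41 min; less 30 min break → 10 h 11 min
Fri: 10:57–19:08 = 8 h 11 min; less 30 min break → 7 h 41 min
Sat: 06:39–13:48 = 7 h 9 min; less 30 min break → 6 h 39 min
Sun: 08:59–17:45 = 8 h 46 min; less 30 min break → 8 h 16 min
Total worked: 43 h 26 min = 2606 min.
Regular 40 h 0 min = 2400 min at £21.00/h; overtime 3 h 26 min = 206 min at £42.00/h.
Pay = (2400 × £21.00 + 206 × £42.00) ÷ 60 = £984.20.

£984.20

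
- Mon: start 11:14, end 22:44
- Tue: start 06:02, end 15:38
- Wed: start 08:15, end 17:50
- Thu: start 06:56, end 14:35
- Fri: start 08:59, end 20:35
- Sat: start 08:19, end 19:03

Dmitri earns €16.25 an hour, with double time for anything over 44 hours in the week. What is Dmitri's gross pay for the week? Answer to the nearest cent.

Mon: 11:14–22:44 = 11 h 30 min
Tue: 06:02–15:38 = 9 h 36 min
Wed: 08:15–17:50 = 9 h 35 min
Thu: 06:56–14:35 = 7 h 39 min
Fri: 08:59–20:35 = 11 h 36 min
Sat: 08:19–19:03 = 10 h 44 min
Total worked: 60 h 40 min = 3640 min.
Regular 44 h 0 min = 2640 min at €16.25/h; overtime 16 h 40 min = 1000 min at €32.50/h.
Pay = (2640 × €16.25 + 1000 × €32.50) ÷ 60 = €1256.67.

€1256.67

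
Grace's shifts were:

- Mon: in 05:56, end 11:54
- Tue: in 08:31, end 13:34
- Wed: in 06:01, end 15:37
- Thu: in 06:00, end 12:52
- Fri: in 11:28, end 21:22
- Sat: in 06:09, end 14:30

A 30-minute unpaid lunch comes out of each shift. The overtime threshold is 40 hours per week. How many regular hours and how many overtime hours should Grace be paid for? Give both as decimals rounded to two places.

Mon: 05:56–11:54 = 5 h 58 min; less 30 min break → 5 h 28 min
Tue: 08:31–13:34 = 5 h 3 min; less 30 min break → 4 h 33 min
Wed: 06:01–15:37 = 9 h 36 min; less 30 min break → 9 h 6 min
Thu: 06:00–12:52 = 6 h 52 min; less 30 min break → 6 h 22 min
Fri: 11:28–21:22 = 9 h 54 min; less 30 min break → 9 h 24 min
Sat: 06:09–14:30 = 8 h 21 min; less 30 min break → 7 h 51 min
Total worked: 42 h 44 min = 42.73 h.
Threshold 40 h → overtime 2 h 44 min, regular 40 h 0 min.

Regular 40.00 hours, overtime 2.73 hours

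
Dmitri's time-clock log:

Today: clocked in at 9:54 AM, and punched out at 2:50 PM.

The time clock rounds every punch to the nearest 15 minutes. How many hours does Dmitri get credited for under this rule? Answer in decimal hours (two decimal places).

4.75 hours

Today: in 9:54 AM→10:00 AM, out 2:50 PM→2:45 PM; 4 h 45 min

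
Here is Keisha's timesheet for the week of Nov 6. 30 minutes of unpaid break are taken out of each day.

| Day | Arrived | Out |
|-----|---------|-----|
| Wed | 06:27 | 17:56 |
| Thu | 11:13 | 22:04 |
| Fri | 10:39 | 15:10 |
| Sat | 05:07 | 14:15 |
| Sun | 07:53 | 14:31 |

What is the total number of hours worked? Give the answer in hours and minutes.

Wed: 06:27–17:56 = 11 h 29 min; less 30 min break → 10 h 59 min
Thu: 11:13–22:04 = 10 h 51 min; less 30 min break → 10 h 21 min
Fri: 10:39–15:10 = 4 h 31 min; less 30 min break → 4 h 1 min
Sat: 05:07–14:15 = 9 h 8 min; less 30 min break → 8 h 38 min
Sun: 07:53–14:31 = 6 h 38 min; less 30 min break → 6 h 8 min
Total: 10 h 59 min + 10 h 21 min + 4 h 1 min + 8 h 38 min + 6 h 8 min = 40 h 7 min.

40 h 7 min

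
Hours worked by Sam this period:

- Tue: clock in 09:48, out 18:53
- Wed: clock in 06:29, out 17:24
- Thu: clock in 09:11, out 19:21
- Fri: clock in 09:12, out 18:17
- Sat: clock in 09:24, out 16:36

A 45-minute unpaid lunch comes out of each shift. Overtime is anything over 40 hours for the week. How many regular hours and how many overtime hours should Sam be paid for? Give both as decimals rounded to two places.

Regular 40.00 hours, overtime 2.70 hours

Tue: 09:48–18:53 = 9 h 5 min; less 45 min break → 8 h 20 min
Wed: 06:29–17:24 = 10 h 55 min; less 45 min break → 10 h 10 min
Thu: 09:11–19:21 = 10 h 10 min; less 45 min break → 9 h 25 min
Fri: 09:12–18:17 = 9 h 5 min; less 45 min break → 8 h 20 min
Sat: 09:24–16:36 = 7 h 12 min; less 45 min break → 6 h 27 min
Total worked: 42 h 42 min = 42.70 h.
Threshold 40 h → overtime 2 h 42 min, regular 40 h 0 min.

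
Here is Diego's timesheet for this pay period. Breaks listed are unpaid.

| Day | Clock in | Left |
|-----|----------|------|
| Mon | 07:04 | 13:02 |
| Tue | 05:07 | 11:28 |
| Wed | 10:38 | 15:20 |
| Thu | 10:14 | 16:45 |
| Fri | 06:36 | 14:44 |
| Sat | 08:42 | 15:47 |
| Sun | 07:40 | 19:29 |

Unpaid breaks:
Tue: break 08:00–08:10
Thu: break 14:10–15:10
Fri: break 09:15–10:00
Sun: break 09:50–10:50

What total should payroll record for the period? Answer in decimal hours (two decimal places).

47.65 hours

Mon: 07:04–13:02 = 5 h 58 min
Tue: 05:07–11:28 = 6 h 21 min; less 10 min break → 6 h 11 min
Wed: 10:38–15:20 = 4 h 42 min
Thu: 10:14–16:45 = 6 h 31 min; less 60 min break → 5 h 31 min
Fri: 06:36–14:44 = 8 h 8 min; less 45 min break → 7 h 23 min
Sat: 08:42–15:47 = 7 h 5 min
Sun: 07:40–19:29 = 11 h 49 min; less 60 min break → 10 h 49 min
Total: 5 h 58 min + 6 h 11 min + 4 h 42 min + 5 h 31 min + 7 h 23 min + 7 h 5 min + 10 h 49 min = 47 h 39 min.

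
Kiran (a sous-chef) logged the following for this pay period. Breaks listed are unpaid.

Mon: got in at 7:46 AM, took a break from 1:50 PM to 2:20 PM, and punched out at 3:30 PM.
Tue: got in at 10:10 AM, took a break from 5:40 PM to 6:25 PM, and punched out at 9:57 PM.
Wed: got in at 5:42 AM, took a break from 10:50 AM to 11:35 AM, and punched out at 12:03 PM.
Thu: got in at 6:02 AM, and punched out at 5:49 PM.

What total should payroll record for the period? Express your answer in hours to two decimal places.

35.65 hours

Mon: 7:46 AM–3:30 PM = 7 h 44 min; less 30 min break → 7 h 14 min
Tue: 10:10 AM–9:57 PM = 11 h 47 min; less 45 min break → 11 h 2 min
Wed: 5:42 AM–12:03 PM = 6 h 21 min; less 45 min break → 5 h 36 min
Thu: 6:02 AM–5:49 PM = 11 h 47 min
Total: 7 h 14 min + 11 h 2 min + 5 h 36 min + 11 h 47 min = 35 h 39 min.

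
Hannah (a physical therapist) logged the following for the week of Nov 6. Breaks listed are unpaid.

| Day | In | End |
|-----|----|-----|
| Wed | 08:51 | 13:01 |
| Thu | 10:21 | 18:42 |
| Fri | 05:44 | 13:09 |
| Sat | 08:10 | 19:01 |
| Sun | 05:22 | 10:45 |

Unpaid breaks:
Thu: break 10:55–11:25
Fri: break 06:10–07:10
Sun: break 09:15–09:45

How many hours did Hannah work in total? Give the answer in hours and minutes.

34 h 10 min

Wed: 08:51–13:01 = 4 h 10 min
Thu: 10:21–18:42 = 8 h 21 min; less 30 min break → 7 h 51 min
Fri: 05:44–13:09 = 7 h 25 min; less 60 min break → 6 h 25 min
Sat: 08:10–19:01 = 10 h 51 min
Sun: 05:22–10:45 = 5 h 23 min; less 30 min break → 4 h 53 min
Total: 4 h 10 min + 7 h 51 min + 6 h 25 min + 10 h 51 min + 4 h 53 min = 34 h 10 min.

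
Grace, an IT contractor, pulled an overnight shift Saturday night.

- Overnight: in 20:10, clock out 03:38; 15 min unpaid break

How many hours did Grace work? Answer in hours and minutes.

7 h 13 min

Overnight: 20:10 → midnight = 3 h 50 min; midnight → 03:38 = 3 h 38 min; span 7 h 28 min; less 15 min break → 7 h 13 min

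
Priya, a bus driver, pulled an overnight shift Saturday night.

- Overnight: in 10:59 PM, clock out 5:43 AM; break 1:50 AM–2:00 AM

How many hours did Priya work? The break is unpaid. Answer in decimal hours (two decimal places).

Overnight: 10:59 PM → midnight = 1 h 1 min; midnight → 5:43 AM = 5 h 43 min; span 6 h 44 min; less 10 min break → 6 h 34 min

6.57 hours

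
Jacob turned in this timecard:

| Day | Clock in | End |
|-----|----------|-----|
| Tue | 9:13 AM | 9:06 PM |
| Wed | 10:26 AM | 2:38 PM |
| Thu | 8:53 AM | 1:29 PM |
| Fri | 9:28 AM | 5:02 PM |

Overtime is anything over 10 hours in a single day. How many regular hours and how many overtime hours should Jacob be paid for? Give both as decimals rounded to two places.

Regular 26.37 hours, overtime 1.88 hours

Tue: 9:13 AM–9:06 PM = 11 h 53 min
Wed: 10:26 AM–2:38 PM = 4 h 12 min
Thu: 8:53 AM–1:29 PM = 4 h 36 min
Fri: 9:28 AM–5:02 PM = 7 h 34 min
Tue reg 10 h 0 min / OT 1 h 53 min; Wed reg 4 h 12 min / OT 0 h 0 min; Thu reg 4 h 36 min / OT 0 h 0 min; Fri reg 7 h 34 min / OT 0 h 0 min.
Totals: regular 26 h 22 min, overtime 1 h 53 min.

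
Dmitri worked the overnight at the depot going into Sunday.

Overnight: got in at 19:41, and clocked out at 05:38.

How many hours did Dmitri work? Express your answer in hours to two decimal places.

Overnight: 19:41 → midnight = 4 h 19 min; midnight → 05:38 = 5 h 38 min; span 9 h 57 min

9.95 hours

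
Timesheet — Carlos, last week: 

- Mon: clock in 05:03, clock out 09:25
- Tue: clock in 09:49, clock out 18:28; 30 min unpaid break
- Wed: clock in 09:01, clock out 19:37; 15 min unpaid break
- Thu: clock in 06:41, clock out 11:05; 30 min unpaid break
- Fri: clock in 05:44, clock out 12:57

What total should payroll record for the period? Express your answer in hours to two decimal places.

33.98 hours

Mon: 05:03–09:25 = 4 h 22 min
Tue: 09:49–18:28 = 8 h 39 min; less 30 min break → 8 h 9 min
Wed: 09:01–19:37 = 10 h 36 min; less 15 min break → 10 h 21 min
Thu: 06:41–11:05 = 4 h 24 min; less 30 min break → 3 h 54 min
Fri: 05:44–12:57 = 7 h 13 min
Total: 4 h 22 min + 8 h 9 min + 10 h 21 min + 3 h 54 min + 7 h 13 min = 33 h 59 min.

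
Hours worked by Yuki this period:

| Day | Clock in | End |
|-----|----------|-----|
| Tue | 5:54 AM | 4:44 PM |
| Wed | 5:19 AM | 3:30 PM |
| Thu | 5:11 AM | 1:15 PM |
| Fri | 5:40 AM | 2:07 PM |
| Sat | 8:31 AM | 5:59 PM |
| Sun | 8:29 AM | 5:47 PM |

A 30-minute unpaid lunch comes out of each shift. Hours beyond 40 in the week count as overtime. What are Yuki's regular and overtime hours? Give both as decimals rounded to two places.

Regular 40.00 hours, overtime 13.30 hours

Tue: 5:54 AM–4:44 PM = 10 h 50 min; less 30 min break → 10 h 20 min
Wed: 5:19 AM–3:30 PM = 10 h 11 min; less 30 min break → 9 h 41 min
Thu: 5:11 AM–1:15 PM = 8 h 4 min; less 30 min break → 7 h 34 min
Fri: 5:40 AM–2:07 PM = 8 h 27 min; less 30 min break → 7 h 57 min
Sat: 8:31 AM–5:59 PM = 9 h 28 min; less 30 min break → 8 h 58 min
Sun: 8:29 AM–5:47 PM = 9 h 18 min; less 30 min break → 8 h 48 min
Total worked: 53 h 18 min = 53.30 h.
Threshold 40 h → overtime 13 h 18 min, regular 40 h 0 min.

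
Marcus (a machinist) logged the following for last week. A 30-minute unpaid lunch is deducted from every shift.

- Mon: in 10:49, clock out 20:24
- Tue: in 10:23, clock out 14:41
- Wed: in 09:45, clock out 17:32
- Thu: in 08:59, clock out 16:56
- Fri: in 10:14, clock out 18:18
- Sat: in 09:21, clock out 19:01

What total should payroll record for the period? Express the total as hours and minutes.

Mon: 10:49–20:24 = 9 h 35 min; less 30 min break → 9 h 5 min
Tue: 10:23–14:41 = 4 h 18 min; less 30 min break → 3 h 48 min
Wed: 09:45–17:32 = 7 h 47 min; less 30 min break → 7 h 17 min
Thu: 08:59–16:56 = 7 h 57 min; less 30 min break → 7 h 27 min
Fri: 10:14–18:18 = 8 h 4 min; less 30 min break → 7 h 34 min
Sat: 09:21–19:01 = 9 h 40 min; less 30 min break → 9 h 10 min
Total: 9 h 5 min + 3 h 48 min + 7 h 17 min + 7 h 27 min + 7 h 34 min + 9 h 10 min = 44 h 21 min.

44 h 21 min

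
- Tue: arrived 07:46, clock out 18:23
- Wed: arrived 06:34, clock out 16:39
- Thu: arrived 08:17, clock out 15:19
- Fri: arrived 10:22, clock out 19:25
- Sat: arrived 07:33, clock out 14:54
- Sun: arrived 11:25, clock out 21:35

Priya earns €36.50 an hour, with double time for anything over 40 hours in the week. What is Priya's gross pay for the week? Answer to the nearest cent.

€2503.90

Tue: 07:46–18:23 = 10 h 37 min
Wed: 06:34–16:39 = 10 h 5 min
Thu: 08:17–15:19 = 7 h 2 min
Fri: 10:22–19:25 = 9 h 3 min
Sat: 07:33–14:54 = 7 h 21 min
Sun: 11:25–21:35 = 10 h 10 min
Total worked: 54 h 18 min = 3258 min.
Regular 40 h 0 min = 2400 min at €36.50/h; overtime 14 h 18 min = 858 min at €73.00/h.
Pay = (2400 × €36.50 + 858 × €73.00) ÷ 60 = €2503.90.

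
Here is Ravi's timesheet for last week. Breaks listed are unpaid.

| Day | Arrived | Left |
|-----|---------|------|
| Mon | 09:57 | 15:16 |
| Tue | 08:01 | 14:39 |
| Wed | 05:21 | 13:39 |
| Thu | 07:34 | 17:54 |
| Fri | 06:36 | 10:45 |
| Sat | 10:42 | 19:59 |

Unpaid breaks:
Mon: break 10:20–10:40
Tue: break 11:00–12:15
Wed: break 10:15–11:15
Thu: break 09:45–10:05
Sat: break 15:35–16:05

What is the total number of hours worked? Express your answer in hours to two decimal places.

40.60 hours

Mon: 09:57–15:16 = 5 h 19 min; less 20 min break → 4 h 59 min
Tue: 08:01–14:39 = 6 h 38 min; less 75 min break → 5 h 23 min
Wed: 05:21–13:39 = 8 h 18 min; less 60 min break → 7 h 18 min
Thu: 07:34–17:54 = 10 h 20 min; less 20 min break → 10 h 0 min
Fri: 06:36–10:45 = 4 h 9 min
Sat: 10:42–19:59 = 9 h 17 min; less 30 min break → 8 h 47 min
Total: 4 h 59 min + 5 h 23 min + 7 h 18 min + 10 h 0 min + 4 h 9 min + 8 h 47 min = 40 h 36 min.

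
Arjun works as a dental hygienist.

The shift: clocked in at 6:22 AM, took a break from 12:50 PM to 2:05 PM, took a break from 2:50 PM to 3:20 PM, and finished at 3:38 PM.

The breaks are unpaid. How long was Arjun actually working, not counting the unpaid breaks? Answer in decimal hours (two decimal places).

The shift: 6:22 AM–3:38 PM = 9 h 16 min; less 105 min break → 7 h 31 min

7.52 hours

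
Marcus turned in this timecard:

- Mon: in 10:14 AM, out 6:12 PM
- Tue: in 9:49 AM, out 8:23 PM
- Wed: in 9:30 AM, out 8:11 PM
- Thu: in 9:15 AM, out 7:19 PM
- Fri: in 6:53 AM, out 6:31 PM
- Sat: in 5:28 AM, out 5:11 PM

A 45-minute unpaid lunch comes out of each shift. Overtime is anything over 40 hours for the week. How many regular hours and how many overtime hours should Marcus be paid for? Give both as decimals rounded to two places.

Regular 40.00 hours, overtime 18.13 hours

Mon: 10:14 AM–6:12 PM = 7 h 58 min; less 45 min break → 7 h 13 min
Tue: 9:49 AM–8:23 PM = 10 h 34 min; less 45 min break → 9 h 49 min
Wed: 9:30 AM–8:11 PM = 10 h 41 min; less 45 min break → 9 h 56 min
Thu: 9:15 AM–7:19 PM = 10 h 4 min; less 45 min break → 9 h 19 min
Fri: 6:53 AM–6:31 PM = 11 h 38 min; less 45 min break → 10 h 53 min
Sat: 5:28 AM–5:11 PM = 11 h 43 min; less 45 min break → 10 h 58 min
Total worked: 58 h 8 min = 58.13 h.
Threshold 40 h → overtime 18 h 8 min, regular 40 h 0 min.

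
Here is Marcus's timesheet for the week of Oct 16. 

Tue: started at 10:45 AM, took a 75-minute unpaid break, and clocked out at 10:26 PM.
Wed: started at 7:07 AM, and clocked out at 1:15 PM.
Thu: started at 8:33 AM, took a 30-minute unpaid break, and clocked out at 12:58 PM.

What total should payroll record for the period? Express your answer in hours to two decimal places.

Tue: 10:45 AM–10:26 PM = 11 h 41 min; less 75 min break → 10 h 26 min
Wed: 7:07 AM–1:15 PM = 6 h 8 min
Thu: 8:33 AM–12:58 PM = 4 h 25 min; less 30 min break → 3 h 55 min
Total: 10 h 26 min + 6 h 8 min + 3 h 55 min = 20 h 29 min.

20.48 hours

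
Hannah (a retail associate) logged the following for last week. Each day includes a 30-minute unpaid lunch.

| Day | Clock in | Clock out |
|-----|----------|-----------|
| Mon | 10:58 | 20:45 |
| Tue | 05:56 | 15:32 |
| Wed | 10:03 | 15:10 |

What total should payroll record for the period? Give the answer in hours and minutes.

23 h 0 min

Mon: 10:58–20:45 = 9 h 47 min; less 30 min break → 9 h 17 min
Tue: 05:56–15:32 = 9 h 36 min; less 30 min break → 9 h 6 min
Wed: 10:03–15:10 = 5 h 7 min; less 30 min break → 4 h 37 min
Total: 9 h 17 min + 9 h 6 min + 4 h 37 min = 23 h 0 min.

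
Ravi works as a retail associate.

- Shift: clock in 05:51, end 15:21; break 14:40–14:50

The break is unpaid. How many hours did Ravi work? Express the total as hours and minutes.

9 h 20 min

Shift: 05:51–15:21 = 9 h 30 min; less 10 min break → 9 h 20 min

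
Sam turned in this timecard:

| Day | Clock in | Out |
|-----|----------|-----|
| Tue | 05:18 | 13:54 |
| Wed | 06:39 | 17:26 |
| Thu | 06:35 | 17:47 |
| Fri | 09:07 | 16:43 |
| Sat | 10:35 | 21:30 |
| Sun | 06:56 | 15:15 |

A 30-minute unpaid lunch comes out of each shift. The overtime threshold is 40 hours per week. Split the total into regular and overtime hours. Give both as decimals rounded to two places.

Regular 40.00 hours, overtime 14.42 hours

Tue: 05:18–13:54 = 8 h 36 min; less 30 min break → 8 h 6 min
Wed: 06:39–17:26 = 10 h 47 min; less 30 min break → 10 h 17 min
Thu: 06:35–17:47 = 11 h 12 min; less 30 min break → 10 h 42 min
Fri: 09:07–16:43 = 7 h 36 min; less 30 min break → 7 h 6 min
Sat: 10:35–21:30 = 10 h 55 min; less 30 min break → 10 h 25 min
Sun: 06:56–15:15 = 8 h 19 min; less 30 min break → 7 h 49 min
Total worked: 54 h 25 min = 54.42 h.
Threshold 40 h → overtime 14 h 25 min, regular 40 h 0 min.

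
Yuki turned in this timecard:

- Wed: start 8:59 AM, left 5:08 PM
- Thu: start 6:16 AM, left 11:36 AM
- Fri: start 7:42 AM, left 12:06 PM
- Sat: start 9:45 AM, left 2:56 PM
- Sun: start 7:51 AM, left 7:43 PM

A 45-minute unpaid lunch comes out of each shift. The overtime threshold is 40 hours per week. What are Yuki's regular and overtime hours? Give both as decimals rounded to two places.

Regular 31.18 hours, overtime 0.00 hours

Wed: 8:59 AM–5:08 PM = 8 h 9 min; less 45 min break → 7 h 24 min
Thu: 6:16 AM–11:36 AM = 5 h 20 min; less 45 min break → 4 h 35 min
Fri: 7:42 AM–12:06 PM = 4 h 24 min; less 45 min break → 3 h 39 min
Sat: 9:45 AM–2:56 PM = 5 h 11 min; less 45 min break → 4 h 26 min
Sun: 7:51 AM–7:43 PM = 11 h 52 min; less 45 min break → 11 h 7 min
Total worked: 31 h 11 min = 31.18 h.
Threshold 40 h → overtime 0 h 0 min, regular 31 h 11 min.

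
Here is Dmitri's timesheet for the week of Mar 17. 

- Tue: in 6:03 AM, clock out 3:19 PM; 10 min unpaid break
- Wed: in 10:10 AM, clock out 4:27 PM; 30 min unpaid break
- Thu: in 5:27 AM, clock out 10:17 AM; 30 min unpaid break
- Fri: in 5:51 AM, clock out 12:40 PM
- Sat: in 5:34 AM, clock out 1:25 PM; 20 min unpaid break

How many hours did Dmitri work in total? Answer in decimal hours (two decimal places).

Tue: 6:03 AM–3:19 PM = 9 h 16 min; less 10 min break → 9 h 6 min
Wed: 10:10 AM–4:27 PM = 6 h 17 min; less 30 min break → 5 h 47 min
Thu: 5:27 AM–10:17 AM = 4 h 50 min; less 30 min break → 4 h 20 min
Fri: 5:51 AM–12:40 PM = 6 h 49 min
Sat: 5:34 AM–1:25 PM = 7 h 51 min; less 20 min break → 7 h 31 min
Total: 9 h 6 min + 5 h 47 min + 4 h 20 min + 6 h 49 min + 7 h 31 min = 33 h 33 min.

33.55 hours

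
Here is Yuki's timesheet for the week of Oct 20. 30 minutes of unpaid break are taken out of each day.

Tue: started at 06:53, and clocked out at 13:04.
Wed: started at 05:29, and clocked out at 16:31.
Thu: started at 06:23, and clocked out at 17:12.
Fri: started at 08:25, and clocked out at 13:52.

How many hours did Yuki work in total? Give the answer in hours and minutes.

Tue: 06:53–13:04 = 6 h 11 min; less 30 min break → 5 h 41 min
Wed: 05:29–16:31 = 11 h 2 min; less 30 min break → 10 h 32 min
Thu: 06:23–17:12 = 10 h 49 min; less 30 min break → 10 h 19 min
Fri: 08:25–13:52 = 5 h 27 min; less 30 min break → 4 h 57 min
Total: 5 h 41 min + 10 h 32 min + 10 h 19 min + 4 h 57 min = 31 h 29 min.

31 h 29 min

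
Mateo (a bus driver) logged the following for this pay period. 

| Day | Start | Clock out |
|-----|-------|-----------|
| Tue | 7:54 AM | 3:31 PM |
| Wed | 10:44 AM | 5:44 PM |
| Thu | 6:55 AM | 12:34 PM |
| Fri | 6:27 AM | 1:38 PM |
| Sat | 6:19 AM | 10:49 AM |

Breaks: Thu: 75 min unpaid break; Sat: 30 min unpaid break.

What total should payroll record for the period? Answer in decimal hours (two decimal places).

Tue: 7:54 AM–3:31 PM = 7 h 37 min
Wed: 10:44 AM–5:44 PM = 7 h 0 min
Thu: 6:55 AM–12:34 PM = 5 h 39 min; less 75 min break → 4 h 24 min
Fri: 6:27 AM–1:38 PM = 7 h 11 min
Sat: 6:19 AM–10:49 AM = 4 h 30 min; less 30 min break → 4 h 0 min
Total: 7 h 37 min + 7 h 0 min + 4 h 24 min + 7 h 11 min + 4 h 0 min = 30 h 12 min.

30.20 hours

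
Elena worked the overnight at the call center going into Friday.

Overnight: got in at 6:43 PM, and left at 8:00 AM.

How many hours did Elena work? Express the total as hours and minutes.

Overnight: 6:43 PM → midnight = 5 h 17 min; midnight → 8:00 AM = 8 h 0 min; span 13 h 17 min

13 h 17 min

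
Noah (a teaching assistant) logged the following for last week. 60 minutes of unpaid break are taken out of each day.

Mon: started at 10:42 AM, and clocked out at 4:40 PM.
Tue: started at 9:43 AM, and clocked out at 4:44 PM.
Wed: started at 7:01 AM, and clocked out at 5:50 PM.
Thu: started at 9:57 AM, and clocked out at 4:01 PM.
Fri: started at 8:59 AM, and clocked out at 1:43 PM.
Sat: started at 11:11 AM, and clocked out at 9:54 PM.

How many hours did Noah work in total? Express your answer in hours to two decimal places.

Mon: 10:42 AM–4:40 PM = 5 h 58 min; less 60 min break → 4 h 58 min
Tue: 9:43 AM–4:44 PM = 7 h 1 min; less 60 min break → 6 h 1 min
Wed: 7:01 AM–5:50 PM = 10 h 49 min; less 60 min break → 9 h 49 min
Thu: 9:57 AM–4:01 PM = 6 h 4 min; less 60 min break → 5 h 4 min
Fri: 8:59 AM–1:43 PM = 4 h 44 min; less 60 min break → 3 h 44 min
Sat: 11:11 AM–9:54 PM = 10 h 43 min; less 60 min break → 9 h 43 min
Total: 4 h 58 min + 6 h 1 min + 9 h 49 min + 5 h 4 min + 3 h 44 min + 9 h 43 min = 39 h 19 min.

39.32 hours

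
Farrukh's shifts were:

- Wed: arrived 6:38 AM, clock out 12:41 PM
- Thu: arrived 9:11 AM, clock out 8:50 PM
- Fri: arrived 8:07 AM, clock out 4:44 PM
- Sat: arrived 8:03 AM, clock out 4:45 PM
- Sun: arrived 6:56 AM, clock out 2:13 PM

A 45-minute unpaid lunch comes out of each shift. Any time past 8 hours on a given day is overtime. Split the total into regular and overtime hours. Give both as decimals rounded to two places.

Regular 35.65 hours, overtime 2.90 hours

Wed: 6:38 AM–12:41 PM = 6 h 3 min; less 45 min break → 5 h 18 min
Thu: 9:11 AM–8:50 PM = 11 h 39 min; less 45 min break → 10 h 54 min
Fri: 8:07 AM–4:44 PM = 8 h 37 min; less 45 min break → 7 h 52 min
Sat: 8:03 AM–4:45 PM = 8 h 42 min; less 45 min break → 7 h 57 min
Sun: 6:56 AM–2:13 PM = 7 h 17 min; less 45 min break → 6 h 32 min
Wed reg 5 h 18 min / OT 0 h 0 min; Thu reg 8 h 0 min / OT 2 h 54 min; Fri reg 7 h 52 min / OT 0 h 0 min; Sat reg 7 h 57 min / OT 0 h 0 min; Sun reg 6 h 32 min / OT 0 h 0 min.
Totals: regular 35 h 39 min, overtime 2 h 54 min.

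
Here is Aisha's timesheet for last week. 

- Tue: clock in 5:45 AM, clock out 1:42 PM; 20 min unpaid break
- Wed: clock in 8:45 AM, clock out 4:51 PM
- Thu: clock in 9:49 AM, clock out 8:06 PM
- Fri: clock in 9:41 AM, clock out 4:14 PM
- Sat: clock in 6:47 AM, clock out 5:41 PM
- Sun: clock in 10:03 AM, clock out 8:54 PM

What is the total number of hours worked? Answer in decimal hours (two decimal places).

54.30 hours

Tue: 5:45 AM–1:42 PM = 7 h 57 min; less 20 min break → 7 h 37 min
Wed: 8:45 AM–4:51 PM = 8 h 6 min
Thu: 9:49 AM–8:06 PM = 10 h 17 min
Fri: 9:41 AM–4:14 PM = 6 h 33 min
Sat: 6:47 AM–5:41 PM = 10 h 54 min
Sun: 10:03 AM–8:54 PM = 10 h 51 min
Total: 7 h 37 min + 8 h 6 min + 10 h 17 min + 6 h 33 min + 10 h 54 min + 10 h 51 min = 54 h 18 min.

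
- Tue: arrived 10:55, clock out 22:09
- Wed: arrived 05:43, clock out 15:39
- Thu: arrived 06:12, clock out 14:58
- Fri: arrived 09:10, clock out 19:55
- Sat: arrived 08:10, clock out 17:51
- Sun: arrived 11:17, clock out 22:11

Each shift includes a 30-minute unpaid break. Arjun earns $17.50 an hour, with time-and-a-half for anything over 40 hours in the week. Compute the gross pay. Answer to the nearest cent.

$1179.50

Tue: 10:55–22:09 = 11 h 14 min; less 30 min break → 10 h 44 min
Wed: 05:43–15:39 = 9 h 56 min; less 30 min break → 9 h 26 min
Thu: 06:12–14:58 = 8 h 46 min; less 30 min break → 8 h 16 min
Fri: 09:10–19:55 = 10 h 45 min; less 30 min break → 10 h 15 min
Sat: 08:10–17:51 = 9 h 41 min; less 30 min break → 9 h 11 min
Sun: 11:17–22:11 = 10 h 54 min; less 30 min break → 10 h 24 min
Total worked: 58 h 16 min = 3496 min.
Regular 40 h 0 min = 2400 min at $17.50/h; overtime 18 h 16 min = 1096 min at $26.25/h.
Pay = (2400 × $17.50 + 1096 × $26.25) ÷ 60 = $1179.50.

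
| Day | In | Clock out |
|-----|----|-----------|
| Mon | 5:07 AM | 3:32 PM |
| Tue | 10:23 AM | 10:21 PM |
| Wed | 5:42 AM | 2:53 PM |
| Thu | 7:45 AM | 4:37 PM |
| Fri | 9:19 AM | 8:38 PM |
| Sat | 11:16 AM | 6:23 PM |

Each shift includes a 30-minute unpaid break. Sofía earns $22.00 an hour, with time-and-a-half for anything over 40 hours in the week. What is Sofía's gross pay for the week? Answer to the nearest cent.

$1403.60

Mon: 5:07 AM–3:32 PM = 10 h 25 min; less 30 min break → 9 h 55 min
Tue: 10:23 AM–10:21 PM = 11 h 58 min; less 30 min break → 11 h 28 min
Wed: 5:42 AM–2:53 PM = 9 h 11 min; less 30 min break → 8 h 41 min
Thu: 7:45 AM–4:37 PM = 8 h 52 min; less 30 min break → 8 h 22 min
Fri: 9:19 AM–8:38 PM = 11 h 19 min; less 30 min break → 10 h 49 min
Sat: 11:16 AM–6:23 PM = 7 h 7 min; less 30 min break → 6 h 37 min
Total worked: 55 h 52 min = 3352 min.
Regular 40 h 0 min = 2400 min at $22.00/h; overtime 15 h 52 min = 952 min at $33.00/h.
Pay = (2400 × $22.00 + 952 × $33.00) ÷ 60 = $1403.60.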